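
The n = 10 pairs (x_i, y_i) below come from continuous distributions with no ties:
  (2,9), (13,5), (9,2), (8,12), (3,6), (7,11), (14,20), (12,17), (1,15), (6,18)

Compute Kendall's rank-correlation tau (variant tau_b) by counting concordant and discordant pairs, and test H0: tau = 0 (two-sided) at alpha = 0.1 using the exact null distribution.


Step 1: Enumerate the 45 unordered pairs (i,j) with i<j and classify each by sign(x_j-x_i) * sign(y_j-y_i).
  (1,2):dx=+11,dy=-4->D; (1,3):dx=+7,dy=-7->D; (1,4):dx=+6,dy=+3->C; (1,5):dx=+1,dy=-3->D
  (1,6):dx=+5,dy=+2->C; (1,7):dx=+12,dy=+11->C; (1,8):dx=+10,dy=+8->C; (1,9):dx=-1,dy=+6->D
  (1,10):dx=+4,dy=+9->C; (2,3):dx=-4,dy=-3->C; (2,4):dx=-5,dy=+7->D; (2,5):dx=-10,dy=+1->D
  (2,6):dx=-6,dy=+6->D; (2,7):dx=+1,dy=+15->C; (2,8):dx=-1,dy=+12->D; (2,9):dx=-12,dy=+10->D
  (2,10):dx=-7,dy=+13->D; (3,4):dx=-1,dy=+10->D; (3,5):dx=-6,dy=+4->D; (3,6):dx=-2,dy=+9->D
  (3,7):dx=+5,dy=+18->C; (3,8):dx=+3,dy=+15->C; (3,9):dx=-8,dy=+13->D; (3,10):dx=-3,dy=+16->D
  (4,5):dx=-5,dy=-6->C; (4,6):dx=-1,dy=-1->C; (4,7):dx=+6,dy=+8->C; (4,8):dx=+4,dy=+5->C
  (4,9):dx=-7,dy=+3->D; (4,10):dx=-2,dy=+6->D; (5,6):dx=+4,dy=+5->C; (5,7):dx=+11,dy=+14->C
  (5,8):dx=+9,dy=+11->C; (5,9):dx=-2,dy=+9->D; (5,10):dx=+3,dy=+12->C; (6,7):dx=+7,dy=+9->C
  (6,8):dx=+5,dy=+6->C; (6,9):dx=-6,dy=+4->D; (6,10):dx=-1,dy=+7->D; (7,8):dx=-2,dy=-3->C
  (7,9):dx=-13,dy=-5->C; (7,10):dx=-8,dy=-2->C; (8,9):dx=-11,dy=-2->C; (8,10):dx=-6,dy=+1->D
  (9,10):dx=+5,dy=+3->C
Step 2: C = 24, D = 21, total pairs = 45.
Step 3: tau = (C - D)/(n(n-1)/2) = (24 - 21)/45 = 0.066667.
Step 4: Exact two-sided p-value (enumerate n! = 3628800 permutations of y under H0): p = 0.861801.
Step 5: alpha = 0.1. fail to reject H0.

tau_b = 0.0667 (C=24, D=21), p = 0.861801, fail to reject H0.


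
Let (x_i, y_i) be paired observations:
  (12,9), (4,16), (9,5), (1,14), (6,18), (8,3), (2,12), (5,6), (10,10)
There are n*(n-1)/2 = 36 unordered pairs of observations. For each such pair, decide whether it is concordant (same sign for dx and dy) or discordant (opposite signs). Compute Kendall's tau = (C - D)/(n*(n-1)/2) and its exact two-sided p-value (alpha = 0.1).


Step 1: Enumerate the 36 unordered pairs (i,j) with i<j and classify each by sign(x_j-x_i) * sign(y_j-y_i).
  (1,2):dx=-8,dy=+7->D; (1,3):dx=-3,dy=-4->C; (1,4):dx=-11,dy=+5->D; (1,5):dx=-6,dy=+9->D
  (1,6):dx=-4,dy=-6->C; (1,7):dx=-10,dy=+3->D; (1,8):dx=-7,dy=-3->C; (1,9):dx=-2,dy=+1->D
  (2,3):dx=+5,dy=-11->D; (2,4):dx=-3,dy=-2->C; (2,5):dx=+2,dy=+2->C; (2,6):dx=+4,dy=-13->D
  (2,7):dx=-2,dy=-4->C; (2,8):dx=+1,dy=-10->D; (2,9):dx=+6,dy=-6->D; (3,4):dx=-8,dy=+9->D
  (3,5):dx=-3,dy=+13->D; (3,6):dx=-1,dy=-2->C; (3,7):dx=-7,dy=+7->D; (3,8):dx=-4,dy=+1->D
  (3,9):dx=+1,dy=+5->C; (4,5):dx=+5,dy=+4->C; (4,6):dx=+7,dy=-11->D; (4,7):dx=+1,dy=-2->D
  (4,8):dx=+4,dy=-8->D; (4,9):dx=+9,dy=-4->D; (5,6):dx=+2,dy=-15->D; (5,7):dx=-4,dy=-6->C
  (5,8):dx=-1,dy=-12->C; (5,9):dx=+4,dy=-8->D; (6,7):dx=-6,dy=+9->D; (6,8):dx=-3,dy=+3->D
  (6,9):dx=+2,dy=+7->C; (7,8):dx=+3,dy=-6->D; (7,9):dx=+8,dy=-2->D; (8,9):dx=+5,dy=+4->C
Step 2: C = 13, D = 23, total pairs = 36.
Step 3: tau = (C - D)/(n(n-1)/2) = (13 - 23)/36 = -0.277778.
Step 4: Exact two-sided p-value (enumerate n! = 362880 permutations of y under H0): p = 0.358488.
Step 5: alpha = 0.1. fail to reject H0.

tau_b = -0.2778 (C=13, D=23), p = 0.358488, fail to reject H0.


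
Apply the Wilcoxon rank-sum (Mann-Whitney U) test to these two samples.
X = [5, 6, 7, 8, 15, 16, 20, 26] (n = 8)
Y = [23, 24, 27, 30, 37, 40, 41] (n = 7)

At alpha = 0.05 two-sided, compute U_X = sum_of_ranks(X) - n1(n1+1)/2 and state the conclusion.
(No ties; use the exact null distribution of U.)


Step 1: Combine and sort all 15 observations; assign midranks.
sorted (value, group): (5,X), (6,X), (7,X), (8,X), (15,X), (16,X), (20,X), (23,Y), (24,Y), (26,X), (27,Y), (30,Y), (37,Y), (40,Y), (41,Y)
ranks: 5->1, 6->2, 7->3, 8->4, 15->5, 16->6, 20->7, 23->8, 24->9, 26->10, 27->11, 30->12, 37->13, 40->14, 41->15
Step 2: Rank sum for X: R1 = 1 + 2 + 3 + 4 + 5 + 6 + 7 + 10 = 38.
Step 3: U_X = R1 - n1(n1+1)/2 = 38 - 8*9/2 = 38 - 36 = 2.
       U_Y = n1*n2 - U_X = 56 - 2 = 54.
Step 4: No ties, so the exact null distribution of U (based on enumerating the C(15,8) = 6435 equally likely rank assignments) gives the two-sided p-value.
Step 5: p-value = 0.001243; compare to alpha = 0.05. reject H0.

U_X = 2, p = 0.001243, reject H0 at alpha = 0.05.


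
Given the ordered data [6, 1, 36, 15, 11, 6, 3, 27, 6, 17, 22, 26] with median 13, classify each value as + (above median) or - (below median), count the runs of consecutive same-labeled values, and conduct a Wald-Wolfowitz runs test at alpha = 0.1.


Step 1: Compute median = 13; label A = above, B = below.
Labels in order: BBAABBBABAAA  (n_A = 6, n_B = 6)
Step 2: Count runs R = 6.
Step 3: Under H0 (random ordering), E[R] = 2*n_A*n_B/(n_A+n_B) + 1 = 2*6*6/12 + 1 = 7.0000.
        Var[R] = 2*n_A*n_B*(2*n_A*n_B - n_A - n_B) / ((n_A+n_B)^2 * (n_A+n_B-1)) = 4320/1584 = 2.7273.
        SD[R] = 1.6514.
Step 4: Continuity-corrected z = (R + 0.5 - E[R]) / SD[R] = (6 + 0.5 - 7.0000) / 1.6514 = -0.3028.
Step 5: Two-sided p-value via normal approximation = 2*(1 - Phi(|z|)) = 0.762069.
Step 6: alpha = 0.1. fail to reject H0.

R = 6, z = -0.3028, p = 0.762069, fail to reject H0.


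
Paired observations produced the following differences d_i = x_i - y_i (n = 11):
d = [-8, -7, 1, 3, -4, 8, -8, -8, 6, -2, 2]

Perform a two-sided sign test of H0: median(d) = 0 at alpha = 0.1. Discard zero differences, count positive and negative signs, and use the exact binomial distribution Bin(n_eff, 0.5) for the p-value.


Step 1: Discard zero differences. Original n = 11; n_eff = number of nonzero differences = 11.
Nonzero differences (with sign): -8, -7, +1, +3, -4, +8, -8, -8, +6, -2, +2
Step 2: Count signs: positive = 5, negative = 6.
Step 3: Under H0: P(positive) = 0.5, so the number of positives S ~ Bin(11, 0.5).
Step 4: Two-sided exact p-value = sum of Bin(11,0.5) probabilities at or below the observed probability = 1.000000.
Step 5: alpha = 0.1. fail to reject H0.

n_eff = 11, pos = 5, neg = 6, p = 1.000000, fail to reject H0.


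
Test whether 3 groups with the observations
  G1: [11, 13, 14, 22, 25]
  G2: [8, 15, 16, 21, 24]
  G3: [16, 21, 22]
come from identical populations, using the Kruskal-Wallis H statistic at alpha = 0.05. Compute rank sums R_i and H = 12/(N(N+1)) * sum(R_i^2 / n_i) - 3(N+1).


Step 1: Combine all N = 13 observations and assign midranks.
sorted (value, group, rank): (8,G2,1), (11,G1,2), (13,G1,3), (14,G1,4), (15,G2,5), (16,G2,6.5), (16,G3,6.5), (21,G2,8.5), (21,G3,8.5), (22,G1,10.5), (22,G3,10.5), (24,G2,12), (25,G1,13)
Step 2: Sum ranks within each group.
R_1 = 32.5 (n_1 = 5)
R_2 = 33 (n_2 = 5)
R_3 = 25.5 (n_3 = 3)
Step 3: H = 12/(N(N+1)) * sum(R_i^2/n_i) - 3(N+1)
     = 12/(13*14) * (32.5^2/5 + 33^2/5 + 25.5^2/3) - 3*14
     = 0.065934 * 645.8 - 42
     = 0.580220.
Step 4: Ties present; correction factor C = 1 - 18/(13^3 - 13) = 0.991758. Corrected H = 0.580220 / 0.991758 = 0.585042.
Step 5: Under H0, H ~ chi^2(2); p-value = 0.746380.
Step 6: alpha = 0.05. fail to reject H0.

H = 0.5850, df = 2, p = 0.746380, fail to reject H0.


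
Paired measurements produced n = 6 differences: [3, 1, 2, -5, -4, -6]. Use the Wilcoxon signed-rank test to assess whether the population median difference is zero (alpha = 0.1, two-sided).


Step 1: Drop any zero differences (none here) and take |d_i|.
|d| = [3, 1, 2, 5, 4, 6]
Step 2: Midrank |d_i| (ties get averaged ranks).
ranks: |3|->3, |1|->1, |2|->2, |5|->5, |4|->4, |6|->6
Step 3: Attach original signs; sum ranks with positive sign and with negative sign.
W+ = 3 + 1 + 2 = 6
W- = 5 + 4 + 6 = 15
(Check: W+ + W- = 21 should equal n(n+1)/2 = 21.)
Step 4: Test statistic W = min(W+, W-) = 6.
Step 5: No ties, so the exact null distribution over the 2^6 = 64 sign assignments gives the two-sided p-value = 0.437500.
Step 6: alpha = 0.1. fail to reject H0.

W+ = 6, W- = 15, W = min = 6, p = 0.437500, fail to reject H0.


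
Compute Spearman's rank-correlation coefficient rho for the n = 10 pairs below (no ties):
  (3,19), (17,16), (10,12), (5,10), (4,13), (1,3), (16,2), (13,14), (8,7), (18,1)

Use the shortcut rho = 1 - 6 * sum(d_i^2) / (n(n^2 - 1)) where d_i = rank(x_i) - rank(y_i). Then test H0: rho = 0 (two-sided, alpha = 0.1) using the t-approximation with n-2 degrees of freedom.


Step 1: Rank x and y separately (midranks; no ties here).
rank(x): 3->2, 17->9, 10->6, 5->4, 4->3, 1->1, 16->8, 13->7, 8->5, 18->10
rank(y): 19->10, 16->9, 12->6, 10->5, 13->7, 3->3, 2->2, 14->8, 7->4, 1->1
Step 2: d_i = R_x(i) - R_y(i); compute d_i^2.
  (2-10)^2=64, (9-9)^2=0, (6-6)^2=0, (4-5)^2=1, (3-7)^2=16, (1-3)^2=4, (8-2)^2=36, (7-8)^2=1, (5-4)^2=1, (10-1)^2=81
sum(d^2) = 204.
Step 3: rho = 1 - 6*204 / (10*(10^2 - 1)) = 1 - 1224/990 = -0.236364.
Step 4: Under H0, t = rho * sqrt((n-2)/(1-rho^2)) = -0.6880 ~ t(8).
Step 5: Two-sided p-value from the t-distribution with 8 df = 0.510885.
Step 6: alpha = 0.1. fail to reject H0.

rho = -0.2364, p = 0.510885, fail to reject H0 at alpha = 0.1.


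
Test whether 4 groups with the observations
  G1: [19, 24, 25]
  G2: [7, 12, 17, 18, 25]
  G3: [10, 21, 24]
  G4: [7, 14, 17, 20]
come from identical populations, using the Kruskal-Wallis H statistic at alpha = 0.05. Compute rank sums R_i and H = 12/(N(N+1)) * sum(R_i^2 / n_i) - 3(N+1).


Step 1: Combine all N = 15 observations and assign midranks.
sorted (value, group, rank): (7,G2,1.5), (7,G4,1.5), (10,G3,3), (12,G2,4), (14,G4,5), (17,G2,6.5), (17,G4,6.5), (18,G2,8), (19,G1,9), (20,G4,10), (21,G3,11), (24,G1,12.5), (24,G3,12.5), (25,G1,14.5), (25,G2,14.5)
Step 2: Sum ranks within each group.
R_1 = 36 (n_1 = 3)
R_2 = 34.5 (n_2 = 5)
R_3 = 26.5 (n_3 = 3)
R_4 = 23 (n_4 = 4)
Step 3: H = 12/(N(N+1)) * sum(R_i^2/n_i) - 3(N+1)
     = 12/(15*16) * (36^2/3 + 34.5^2/5 + 26.5^2/3 + 23^2/4) - 3*16
     = 0.050000 * 1036.38 - 48
     = 3.819167.
Step 4: Ties present; correction factor C = 1 - 24/(15^3 - 15) = 0.992857. Corrected H = 3.819167 / 0.992857 = 3.846643.
Step 5: Under H0, H ~ chi^2(3); p-value = 0.278507.
Step 6: alpha = 0.05. fail to reject H0.

H = 3.8466, df = 3, p = 0.278507, fail to reject H0.


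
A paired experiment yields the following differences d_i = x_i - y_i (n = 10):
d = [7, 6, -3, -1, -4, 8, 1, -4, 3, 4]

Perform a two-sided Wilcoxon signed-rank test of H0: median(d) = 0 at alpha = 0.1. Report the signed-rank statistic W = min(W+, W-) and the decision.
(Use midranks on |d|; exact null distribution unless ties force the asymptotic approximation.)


Step 1: Drop any zero differences (none here) and take |d_i|.
|d| = [7, 6, 3, 1, 4, 8, 1, 4, 3, 4]
Step 2: Midrank |d_i| (ties get averaged ranks).
ranks: |7|->9, |6|->8, |3|->3.5, |1|->1.5, |4|->6, |8|->10, |1|->1.5, |4|->6, |3|->3.5, |4|->6
Step 3: Attach original signs; sum ranks with positive sign and with negative sign.
W+ = 9 + 8 + 10 + 1.5 + 3.5 + 6 = 38
W- = 3.5 + 1.5 + 6 + 6 = 17
(Check: W+ + W- = 55 should equal n(n+1)/2 = 55.)
Step 4: Test statistic W = min(W+, W-) = 17.
Step 5: Ties in |d|, so use the tie-corrected normal approximation.
        E[W] = n(n+1)/4 = 10*11/4 = 27.5.
        Tie groups: |d|=1 (t=2), |d|=3 (t=2), |d|=4 (t=3); sum(t^3 - t) = 36.
        Var[W] = n(n+1)(2n+1)/24 - sum(t^3-t)/48 = 2310/24 - 36/48 = 95.5.
        z = (W - E[W]) / sqrt(Var[W]) = (17 - 27.5) / 9.7724 = -1.0745.
        Two-sided p = 2*Phi(z) = 0.282619.
Step 6: alpha = 0.1. fail to reject H0.

W+ = 38, W- = 17, W = min = 17, p = 0.282619, fail to reject H0.


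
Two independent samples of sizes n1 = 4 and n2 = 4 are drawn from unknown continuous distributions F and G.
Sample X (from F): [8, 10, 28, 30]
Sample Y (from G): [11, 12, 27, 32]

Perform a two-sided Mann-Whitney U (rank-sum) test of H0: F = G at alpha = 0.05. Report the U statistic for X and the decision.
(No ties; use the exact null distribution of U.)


Step 1: Combine and sort all 8 observations; assign midranks.
sorted (value, group): (8,X), (10,X), (11,Y), (12,Y), (27,Y), (28,X), (30,X), (32,Y)
ranks: 8->1, 10->2, 11->3, 12->4, 27->5, 28->6, 30->7, 32->8
Step 2: Rank sum for X: R1 = 1 + 2 + 6 + 7 = 16.
Step 3: U_X = R1 - n1(n1+1)/2 = 16 - 4*5/2 = 16 - 10 = 6.
       U_Y = n1*n2 - U_X = 16 - 6 = 10.
Step 4: No ties, so the exact null distribution of U (based on enumerating the C(8,4) = 70 equally likely rank assignments) gives the two-sided p-value.
Step 5: p-value = 0.685714; compare to alpha = 0.05. fail to reject H0.

U_X = 6, p = 0.685714, fail to reject H0 at alpha = 0.05.


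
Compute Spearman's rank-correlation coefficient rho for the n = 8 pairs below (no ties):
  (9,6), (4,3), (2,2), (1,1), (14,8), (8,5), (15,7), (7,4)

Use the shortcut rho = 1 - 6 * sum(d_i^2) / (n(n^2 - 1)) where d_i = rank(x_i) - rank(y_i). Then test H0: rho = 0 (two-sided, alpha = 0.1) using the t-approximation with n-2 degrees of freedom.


Step 1: Rank x and y separately (midranks; no ties here).
rank(x): 9->6, 4->3, 2->2, 1->1, 14->7, 8->5, 15->8, 7->4
rank(y): 6->6, 3->3, 2->2, 1->1, 8->8, 5->5, 7->7, 4->4
Step 2: d_i = R_x(i) - R_y(i); compute d_i^2.
  (6-6)^2=0, (3-3)^2=0, (2-2)^2=0, (1-1)^2=0, (7-8)^2=1, (5-5)^2=0, (8-7)^2=1, (4-4)^2=0
sum(d^2) = 2.
Step 3: rho = 1 - 6*2 / (8*(8^2 - 1)) = 1 - 12/504 = 0.976190.
Step 4: Under H0, t = rho * sqrt((n-2)/(1-rho^2)) = 11.0235 ~ t(6).
Step 5: Two-sided p-value from the t-distribution with 6 df = 0.000033.
Step 6: alpha = 0.1. reject H0.

rho = 0.9762, p = 0.000033, reject H0 at alpha = 0.1.


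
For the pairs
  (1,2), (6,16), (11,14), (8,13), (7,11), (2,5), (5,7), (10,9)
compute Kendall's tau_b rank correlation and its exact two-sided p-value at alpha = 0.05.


Step 1: Enumerate the 28 unordered pairs (i,j) with i<j and classify each by sign(x_j-x_i) * sign(y_j-y_i).
  (1,2):dx=+5,dy=+14->C; (1,3):dx=+10,dy=+12->C; (1,4):dx=+7,dy=+11->C; (1,5):dx=+6,dy=+9->C
  (1,6):dx=+1,dy=+3->C; (1,7):dx=+4,dy=+5->C; (1,8):dx=+9,dy=+7->C; (2,3):dx=+5,dy=-2->D
  (2,4):dx=+2,dy=-3->D; (2,5):dx=+1,dy=-5->D; (2,6):dx=-4,dy=-11->C; (2,7):dx=-1,dy=-9->C
  (2,8):dx=+4,dy=-7->D; (3,4):dx=-3,dy=-1->C; (3,5):dx=-4,dy=-3->C; (3,6):dx=-9,dy=-9->C
  (3,7):dx=-6,dy=-7->C; (3,8):dx=-1,dy=-5->C; (4,5):dx=-1,dy=-2->C; (4,6):dx=-6,dy=-8->C
  (4,7):dx=-3,dy=-6->C; (4,8):dx=+2,dy=-4->D; (5,6):dx=-5,dy=-6->C; (5,7):dx=-2,dy=-4->C
  (5,8):dx=+3,dy=-2->D; (6,7):dx=+3,dy=+2->C; (6,8):dx=+8,dy=+4->C; (7,8):dx=+5,dy=+2->C
Step 2: C = 22, D = 6, total pairs = 28.
Step 3: tau = (C - D)/(n(n-1)/2) = (22 - 6)/28 = 0.571429.
Step 4: Exact two-sided p-value (enumerate n! = 40320 permutations of y under H0): p = 0.061012.
Step 5: alpha = 0.05. fail to reject H0.

tau_b = 0.5714 (C=22, D=6), p = 0.061012, fail to reject H0.


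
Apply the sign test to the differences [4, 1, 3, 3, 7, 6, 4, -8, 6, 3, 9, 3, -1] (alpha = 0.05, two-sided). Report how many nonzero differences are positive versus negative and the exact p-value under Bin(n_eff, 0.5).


Step 1: Discard zero differences. Original n = 13; n_eff = number of nonzero differences = 13.
Nonzero differences (with sign): +4, +1, +3, +3, +7, +6, +4, -8, +6, +3, +9, +3, -1
Step 2: Count signs: positive = 11, negative = 2.
Step 3: Under H0: P(positive) = 0.5, so the number of positives S ~ Bin(13, 0.5).
Step 4: Two-sided exact p-value = sum of Bin(13,0.5) probabilities at or below the observed probability = 0.022461.
Step 5: alpha = 0.05. reject H0.

n_eff = 13, pos = 11, neg = 2, p = 0.022461, reject H0.


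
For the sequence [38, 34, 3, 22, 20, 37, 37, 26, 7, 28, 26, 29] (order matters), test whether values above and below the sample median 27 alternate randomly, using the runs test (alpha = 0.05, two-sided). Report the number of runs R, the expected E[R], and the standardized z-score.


Step 1: Compute median = 27; label A = above, B = below.
Labels in order: AABBBAABBABA  (n_A = 6, n_B = 6)
Step 2: Count runs R = 7.
Step 3: Under H0 (random ordering), E[R] = 2*n_A*n_B/(n_A+n_B) + 1 = 2*6*6/12 + 1 = 7.0000.
        Var[R] = 2*n_A*n_B*(2*n_A*n_B - n_A - n_B) / ((n_A+n_B)^2 * (n_A+n_B-1)) = 4320/1584 = 2.7273.
        SD[R] = 1.6514.
Step 4: R = E[R], so z = 0 with no continuity correction.
Step 5: Two-sided p-value via normal approximation = 2*(1 - Phi(|z|)) = 1.000000.
Step 6: alpha = 0.05. fail to reject H0.

R = 7, z = 0.0000, p = 1.000000, fail to reject H0.


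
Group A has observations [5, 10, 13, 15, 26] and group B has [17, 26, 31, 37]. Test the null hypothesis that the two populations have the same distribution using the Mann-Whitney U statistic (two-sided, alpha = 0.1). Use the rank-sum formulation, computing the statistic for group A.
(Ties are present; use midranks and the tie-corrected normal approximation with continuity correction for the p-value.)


Step 1: Combine and sort all 9 observations; assign midranks.
sorted (value, group): (5,X), (10,X), (13,X), (15,X), (17,Y), (26,X), (26,Y), (31,Y), (37,Y)
ranks: 5->1, 10->2, 13->3, 15->4, 17->5, 26->6.5, 26->6.5, 31->8, 37->9
Step 2: Rank sum for X: R1 = 1 + 2 + 3 + 4 + 6.5 = 16.5.
Step 3: U_X = R1 - n1(n1+1)/2 = 16.5 - 5*6/2 = 16.5 - 15 = 1.5.
       U_Y = n1*n2 - U_X = 20 - 1.5 = 18.5.
Step 4: Ties are present, so use the tie-corrected normal approximation (with continuity correction) for the p-value.
Step 5: p-value = 0.049090; compare to alpha = 0.1. reject H0.

U_X = 1.5, p = 0.049090, reject H0 at alpha = 0.1.


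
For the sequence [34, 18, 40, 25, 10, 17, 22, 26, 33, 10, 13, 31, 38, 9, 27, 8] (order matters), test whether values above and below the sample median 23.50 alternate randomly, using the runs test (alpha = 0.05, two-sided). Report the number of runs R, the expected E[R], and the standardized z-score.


Step 1: Compute median = 23.50; label A = above, B = below.
Labels in order: ABAABBBAABBAABAB  (n_A = 8, n_B = 8)
Step 2: Count runs R = 10.
Step 3: Under H0 (random ordering), E[R] = 2*n_A*n_B/(n_A+n_B) + 1 = 2*8*8/16 + 1 = 9.0000.
        Var[R] = 2*n_A*n_B*(2*n_A*n_B - n_A - n_B) / ((n_A+n_B)^2 * (n_A+n_B-1)) = 14336/3840 = 3.7333.
        SD[R] = 1.9322.
Step 4: Continuity-corrected z = (R - 0.5 - E[R]) / SD[R] = (10 - 0.5 - 9.0000) / 1.9322 = 0.2588.
Step 5: Two-sided p-value via normal approximation = 2*(1 - Phi(|z|)) = 0.795809.
Step 6: alpha = 0.05. fail to reject H0.

R = 10, z = 0.2588, p = 0.795809, fail to reject H0.


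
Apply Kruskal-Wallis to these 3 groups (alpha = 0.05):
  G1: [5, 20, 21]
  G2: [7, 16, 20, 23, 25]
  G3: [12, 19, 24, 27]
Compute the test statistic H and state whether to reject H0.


Step 1: Combine all N = 12 observations and assign midranks.
sorted (value, group, rank): (5,G1,1), (7,G2,2), (12,G3,3), (16,G2,4), (19,G3,5), (20,G1,6.5), (20,G2,6.5), (21,G1,8), (23,G2,9), (24,G3,10), (25,G2,11), (27,G3,12)
Step 2: Sum ranks within each group.
R_1 = 15.5 (n_1 = 3)
R_2 = 32.5 (n_2 = 5)
R_3 = 30 (n_3 = 4)
Step 3: H = 12/(N(N+1)) * sum(R_i^2/n_i) - 3(N+1)
     = 12/(12*13) * (15.5^2/3 + 32.5^2/5 + 30^2/4) - 3*13
     = 0.076923 * 516.333 - 39
     = 0.717949.
Step 4: Ties present; correction factor C = 1 - 6/(12^3 - 12) = 0.996503. Corrected H = 0.717949 / 0.996503 = 0.720468.
Step 5: Under H0, H ~ chi^2(2); p-value = 0.697513.
Step 6: alpha = 0.05. fail to reject H0.

H = 0.7205, df = 2, p = 0.697513, fail to reject H0.


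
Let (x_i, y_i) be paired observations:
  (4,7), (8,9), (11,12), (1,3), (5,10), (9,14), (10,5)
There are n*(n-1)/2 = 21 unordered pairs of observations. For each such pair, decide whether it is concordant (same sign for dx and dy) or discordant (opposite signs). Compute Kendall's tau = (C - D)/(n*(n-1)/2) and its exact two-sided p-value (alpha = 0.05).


Step 1: Enumerate the 21 unordered pairs (i,j) with i<j and classify each by sign(x_j-x_i) * sign(y_j-y_i).
  (1,2):dx=+4,dy=+2->C; (1,3):dx=+7,dy=+5->C; (1,4):dx=-3,dy=-4->C; (1,5):dx=+1,dy=+3->C
  (1,6):dx=+5,dy=+7->C; (1,7):dx=+6,dy=-2->D; (2,3):dx=+3,dy=+3->C; (2,4):dx=-7,dy=-6->C
  (2,5):dx=-3,dy=+1->D; (2,6):dx=+1,dy=+5->C; (2,7):dx=+2,dy=-4->D; (3,4):dx=-10,dy=-9->C
  (3,5):dx=-6,dy=-2->C; (3,6):dx=-2,dy=+2->D; (3,7):dx=-1,dy=-7->C; (4,5):dx=+4,dy=+7->C
  (4,6):dx=+8,dy=+11->C; (4,7):dx=+9,dy=+2->C; (5,6):dx=+4,dy=+4->C; (5,7):dx=+5,dy=-5->D
  (6,7):dx=+1,dy=-9->D
Step 2: C = 15, D = 6, total pairs = 21.
Step 3: tau = (C - D)/(n(n-1)/2) = (15 - 6)/21 = 0.428571.
Step 4: Exact two-sided p-value (enumerate n! = 5040 permutations of y under H0): p = 0.238889.
Step 5: alpha = 0.05. fail to reject H0.

tau_b = 0.4286 (C=15, D=6), p = 0.238889, fail to reject H0.


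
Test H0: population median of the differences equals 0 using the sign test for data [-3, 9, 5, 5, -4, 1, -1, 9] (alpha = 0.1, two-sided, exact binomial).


Step 1: Discard zero differences. Original n = 8; n_eff = number of nonzero differences = 8.
Nonzero differences (with sign): -3, +9, +5, +5, -4, +1, -1, +9
Step 2: Count signs: positive = 5, negative = 3.
Step 3: Under H0: P(positive) = 0.5, so the number of positives S ~ Bin(8, 0.5).
Step 4: Two-sided exact p-value = sum of Bin(8,0.5) probabilities at or below the observed probability = 0.726562.
Step 5: alpha = 0.1. fail to reject H0.

n_eff = 8, pos = 5, neg = 3, p = 0.726562, fail to reject H0.


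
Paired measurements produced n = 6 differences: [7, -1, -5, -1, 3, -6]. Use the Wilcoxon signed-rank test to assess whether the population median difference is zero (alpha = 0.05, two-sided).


Step 1: Drop any zero differences (none here) and take |d_i|.
|d| = [7, 1, 5, 1, 3, 6]
Step 2: Midrank |d_i| (ties get averaged ranks).
ranks: |7|->6, |1|->1.5, |5|->4, |1|->1.5, |3|->3, |6|->5
Step 3: Attach original signs; sum ranks with positive sign and with negative sign.
W+ = 6 + 3 = 9
W- = 1.5 + 4 + 1.5 + 5 = 12
(Check: W+ + W- = 21 should equal n(n+1)/2 = 21.)
Step 4: Test statistic W = min(W+, W-) = 9.
Step 5: Ties in |d|, so use the tie-corrected normal approximation.
        E[W] = n(n+1)/4 = 6*7/4 = 10.5.
        Tie groups: |d|=1 (t=2); sum(t^3 - t) = 6.
        Var[W] = n(n+1)(2n+1)/24 - sum(t^3-t)/48 = 546/24 - 6/48 = 22.625.
        z = (W - E[W]) / sqrt(Var[W]) = (9 - 10.5) / 4.7566 = -0.3154.
        Two-sided p = 2*Phi(z) = 0.752494.
Step 6: alpha = 0.05. fail to reject H0.

W+ = 9, W- = 12, W = min = 9, p = 0.752494, fail to reject H0.


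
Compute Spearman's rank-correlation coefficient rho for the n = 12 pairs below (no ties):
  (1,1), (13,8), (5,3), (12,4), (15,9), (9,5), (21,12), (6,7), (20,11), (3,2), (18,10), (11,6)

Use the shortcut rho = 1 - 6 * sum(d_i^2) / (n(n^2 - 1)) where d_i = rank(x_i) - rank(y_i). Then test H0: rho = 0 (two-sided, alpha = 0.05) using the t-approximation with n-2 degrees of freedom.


Step 1: Rank x and y separately (midranks; no ties here).
rank(x): 1->1, 13->8, 5->3, 12->7, 15->9, 9->5, 21->12, 6->4, 20->11, 3->2, 18->10, 11->6
rank(y): 1->1, 8->8, 3->3, 4->4, 9->9, 5->5, 12->12, 7->7, 11->11, 2->2, 10->10, 6->6
Step 2: d_i = R_x(i) - R_y(i); compute d_i^2.
  (1-1)^2=0, (8-8)^2=0, (3-3)^2=0, (7-4)^2=9, (9-9)^2=0, (5-5)^2=0, (12-12)^2=0, (4-7)^2=9, (11-11)^2=0, (2-2)^2=0, (10-10)^2=0, (6-6)^2=0
sum(d^2) = 18.
Step 3: rho = 1 - 6*18 / (12*(12^2 - 1)) = 1 - 108/1716 = 0.937063.
Step 4: Under H0, t = rho * sqrt((n-2)/(1-rho^2)) = 8.4868 ~ t(10).
Step 5: Two-sided p-value from the t-distribution with 10 df = 0.000007.
Step 6: alpha = 0.05. reject H0.

rho = 0.9371, p = 0.000007, reject H0 at alpha = 0.05.


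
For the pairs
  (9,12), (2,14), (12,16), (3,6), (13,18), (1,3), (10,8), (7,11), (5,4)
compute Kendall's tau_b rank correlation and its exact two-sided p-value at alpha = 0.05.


Step 1: Enumerate the 36 unordered pairs (i,j) with i<j and classify each by sign(x_j-x_i) * sign(y_j-y_i).
  (1,2):dx=-7,dy=+2->D; (1,3):dx=+3,dy=+4->C; (1,4):dx=-6,dy=-6->C; (1,5):dx=+4,dy=+6->C
  (1,6):dx=-8,dy=-9->C; (1,7):dx=+1,dy=-4->D; (1,8):dx=-2,dy=-1->C; (1,9):dx=-4,dy=-8->C
  (2,3):dx=+10,dy=+2->C; (2,4):dx=+1,dy=-8->D; (2,5):dx=+11,dy=+4->C; (2,6):dx=-1,dy=-11->C
  (2,7):dx=+8,dy=-6->D; (2,8):dx=+5,dy=-3->D; (2,9):dx=+3,dy=-10->D; (3,4):dx=-9,dy=-10->C
  (3,5):dx=+1,dy=+2->C; (3,6):dx=-11,dy=-13->C; (3,7):dx=-2,dy=-8->C; (3,8):dx=-5,dy=-5->C
  (3,9):dx=-7,dy=-12->C; (4,5):dx=+10,dy=+12->C; (4,6):dx=-2,dy=-3->C; (4,7):dx=+7,dy=+2->C
  (4,8):dx=+4,dy=+5->C; (4,9):dx=+2,dy=-2->D; (5,6):dx=-12,dy=-15->C; (5,7):dx=-3,dy=-10->C
  (5,8):dx=-6,dy=-7->C; (5,9):dx=-8,dy=-14->C; (6,7):dx=+9,dy=+5->C; (6,8):dx=+6,dy=+8->C
  (6,9):dx=+4,dy=+1->C; (7,8):dx=-3,dy=+3->D; (7,9):dx=-5,dy=-4->C; (8,9):dx=-2,dy=-7->C
Step 2: C = 28, D = 8, total pairs = 36.
Step 3: tau = (C - D)/(n(n-1)/2) = (28 - 8)/36 = 0.555556.
Step 4: Exact two-sided p-value (enumerate n! = 362880 permutations of y under H0): p = 0.044615.
Step 5: alpha = 0.05. reject H0.

tau_b = 0.5556 (C=28, D=8), p = 0.044615, reject H0.


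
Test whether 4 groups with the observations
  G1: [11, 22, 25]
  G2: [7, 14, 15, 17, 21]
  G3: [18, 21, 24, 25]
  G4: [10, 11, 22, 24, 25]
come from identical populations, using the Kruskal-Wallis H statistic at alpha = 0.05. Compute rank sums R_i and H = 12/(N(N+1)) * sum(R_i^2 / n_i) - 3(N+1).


Step 1: Combine all N = 17 observations and assign midranks.
sorted (value, group, rank): (7,G2,1), (10,G4,2), (11,G1,3.5), (11,G4,3.5), (14,G2,5), (15,G2,6), (17,G2,7), (18,G3,8), (21,G2,9.5), (21,G3,9.5), (22,G1,11.5), (22,G4,11.5), (24,G3,13.5), (24,G4,13.5), (25,G1,16), (25,G3,16), (25,G4,16)
Step 2: Sum ranks within each group.
R_1 = 31 (n_1 = 3)
R_2 = 28.5 (n_2 = 5)
R_3 = 47 (n_3 = 4)
R_4 = 46.5 (n_4 = 5)
Step 3: H = 12/(N(N+1)) * sum(R_i^2/n_i) - 3(N+1)
     = 12/(17*18) * (31^2/3 + 28.5^2/5 + 47^2/4 + 46.5^2/5) - 3*18
     = 0.039216 * 1467.48 - 54
     = 3.548366.
Step 4: Ties present; correction factor C = 1 - 48/(17^3 - 17) = 0.990196. Corrected H = 3.548366 / 0.990196 = 3.583498.
Step 5: Under H0, H ~ chi^2(3); p-value = 0.310093.
Step 6: alpha = 0.05. fail to reject H0.

H = 3.5835, df = 3, p = 0.310093, fail to reject H0.


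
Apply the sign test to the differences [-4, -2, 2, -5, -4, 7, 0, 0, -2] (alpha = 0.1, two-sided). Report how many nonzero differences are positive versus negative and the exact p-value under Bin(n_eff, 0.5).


Step 1: Discard zero differences. Original n = 9; n_eff = number of nonzero differences = 7.
Nonzero differences (with sign): -4, -2, +2, -5, -4, +7, -2
Step 2: Count signs: positive = 2, negative = 5.
Step 3: Under H0: P(positive) = 0.5, so the number of positives S ~ Bin(7, 0.5).
Step 4: Two-sided exact p-value = sum of Bin(7,0.5) probabilities at or below the observed probability = 0.453125.
Step 5: alpha = 0.1. fail to reject H0.

n_eff = 7, pos = 2, neg = 5, p = 0.453125, fail to reject H0.


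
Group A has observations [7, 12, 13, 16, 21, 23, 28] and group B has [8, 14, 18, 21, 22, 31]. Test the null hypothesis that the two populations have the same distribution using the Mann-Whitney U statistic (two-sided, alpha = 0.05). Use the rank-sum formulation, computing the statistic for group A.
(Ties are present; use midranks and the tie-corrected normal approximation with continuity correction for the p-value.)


Step 1: Combine and sort all 13 observations; assign midranks.
sorted (value, group): (7,X), (8,Y), (12,X), (13,X), (14,Y), (16,X), (18,Y), (21,X), (21,Y), (22,Y), (23,X), (28,X), (31,Y)
ranks: 7->1, 8->2, 12->3, 13->4, 14->5, 16->6, 18->7, 21->8.5, 21->8.5, 22->10, 23->11, 28->12, 31->13
Step 2: Rank sum for X: R1 = 1 + 3 + 4 + 6 + 8.5 + 11 + 12 = 45.5.
Step 3: U_X = R1 - n1(n1+1)/2 = 45.5 - 7*8/2 = 45.5 - 28 = 17.5.
       U_Y = n1*n2 - U_X = 42 - 17.5 = 24.5.
Step 4: Ties are present, so use the tie-corrected normal approximation (with continuity correction) for the p-value.
Step 5: p-value = 0.667806; compare to alpha = 0.05. fail to reject H0.

U_X = 17.5, p = 0.667806, fail to reject H0 at alpha = 0.05.


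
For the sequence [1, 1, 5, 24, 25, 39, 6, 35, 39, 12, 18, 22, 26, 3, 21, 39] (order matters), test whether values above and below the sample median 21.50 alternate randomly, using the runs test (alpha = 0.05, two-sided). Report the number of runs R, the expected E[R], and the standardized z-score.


Step 1: Compute median = 21.50; label A = above, B = below.
Labels in order: BBBAAABAABBAABBA  (n_A = 8, n_B = 8)
Step 2: Count runs R = 8.
Step 3: Under H0 (random ordering), E[R] = 2*n_A*n_B/(n_A+n_B) + 1 = 2*8*8/16 + 1 = 9.0000.
        Var[R] = 2*n_A*n_B*(2*n_A*n_B - n_A - n_B) / ((n_A+n_B)^2 * (n_A+n_B-1)) = 14336/3840 = 3.7333.
        SD[R] = 1.9322.
Step 4: Continuity-corrected z = (R + 0.5 - E[R]) / SD[R] = (8 + 0.5 - 9.0000) / 1.9322 = -0.2588.
Step 5: Two-sided p-value via normal approximation = 2*(1 - Phi(|z|)) = 0.795809.
Step 6: alpha = 0.05. fail to reject H0.

R = 8, z = -0.2588, p = 0.795809, fail to reject H0.


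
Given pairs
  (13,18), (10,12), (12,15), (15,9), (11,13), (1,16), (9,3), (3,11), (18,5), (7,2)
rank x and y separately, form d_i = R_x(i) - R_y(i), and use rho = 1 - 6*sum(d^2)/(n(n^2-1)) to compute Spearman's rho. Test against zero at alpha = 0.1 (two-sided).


Step 1: Rank x and y separately (midranks; no ties here).
rank(x): 13->8, 10->5, 12->7, 15->9, 11->6, 1->1, 9->4, 3->2, 18->10, 7->3
rank(y): 18->10, 12->6, 15->8, 9->4, 13->7, 16->9, 3->2, 11->5, 5->3, 2->1
Step 2: d_i = R_x(i) - R_y(i); compute d_i^2.
  (8-10)^2=4, (5-6)^2=1, (7-8)^2=1, (9-4)^2=25, (6-7)^2=1, (1-9)^2=64, (4-2)^2=4, (2-5)^2=9, (10-3)^2=49, (3-1)^2=4
sum(d^2) = 162.
Step 3: rho = 1 - 6*162 / (10*(10^2 - 1)) = 1 - 972/990 = 0.018182.
Step 4: Under H0, t = rho * sqrt((n-2)/(1-rho^2)) = 0.0514 ~ t(8).
Step 5: Two-sided p-value from the t-distribution with 8 df = 0.960240.
Step 6: alpha = 0.1. fail to reject H0.

rho = 0.0182, p = 0.960240, fail to reject H0 at alpha = 0.1.


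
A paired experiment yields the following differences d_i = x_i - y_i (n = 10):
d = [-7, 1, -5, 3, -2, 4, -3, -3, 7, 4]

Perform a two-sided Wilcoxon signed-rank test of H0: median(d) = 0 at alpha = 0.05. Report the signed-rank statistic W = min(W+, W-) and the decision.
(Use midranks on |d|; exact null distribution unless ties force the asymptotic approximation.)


Step 1: Drop any zero differences (none here) and take |d_i|.
|d| = [7, 1, 5, 3, 2, 4, 3, 3, 7, 4]
Step 2: Midrank |d_i| (ties get averaged ranks).
ranks: |7|->9.5, |1|->1, |5|->8, |3|->4, |2|->2, |4|->6.5, |3|->4, |3|->4, |7|->9.5, |4|->6.5
Step 3: Attach original signs; sum ranks with positive sign and with negative sign.
W+ = 1 + 4 + 6.5 + 9.5 + 6.5 = 27.5
W- = 9.5 + 8 + 2 + 4 + 4 = 27.5
(Check: W+ + W- = 55 should equal n(n+1)/2 = 55.)
Step 4: Test statistic W = min(W+, W-) = 27.5.
Step 5: Ties in |d|, so use the tie-corrected normal approximation.
        E[W] = n(n+1)/4 = 10*11/4 = 27.5.
        Tie groups: |d|=3 (t=3), |d|=4 (t=2), |d|=7 (t=2); sum(t^3 - t) = 36.
        Var[W] = n(n+1)(2n+1)/24 - sum(t^3-t)/48 = 2310/24 - 36/48 = 95.5.
        z = (W - E[W]) / sqrt(Var[W]) = (27.5 - 27.5) / 9.7724 = 0.0000.
        Two-sided p = 2*Phi(z) = 1.000000.
Step 6: alpha = 0.05. fail to reject H0.

W+ = 27.5, W- = 27.5, W = min = 27.5, p = 1.000000, fail to reject H0.


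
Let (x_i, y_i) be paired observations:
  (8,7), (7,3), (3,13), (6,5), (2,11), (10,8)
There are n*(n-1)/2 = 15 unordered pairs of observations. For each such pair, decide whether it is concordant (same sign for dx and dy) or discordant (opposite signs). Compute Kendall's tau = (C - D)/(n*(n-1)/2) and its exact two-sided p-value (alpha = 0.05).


Step 1: Enumerate the 15 unordered pairs (i,j) with i<j and classify each by sign(x_j-x_i) * sign(y_j-y_i).
  (1,2):dx=-1,dy=-4->C; (1,3):dx=-5,dy=+6->D; (1,4):dx=-2,dy=-2->C; (1,5):dx=-6,dy=+4->D
  (1,6):dx=+2,dy=+1->C; (2,3):dx=-4,dy=+10->D; (2,4):dx=-1,dy=+2->D; (2,5):dx=-5,dy=+8->D
  (2,6):dx=+3,dy=+5->C; (3,4):dx=+3,dy=-8->D; (3,5):dx=-1,dy=-2->C; (3,6):dx=+7,dy=-5->D
  (4,5):dx=-4,dy=+6->D; (4,6):dx=+4,dy=+3->C; (5,6):dx=+8,dy=-3->D
Step 2: C = 6, D = 9, total pairs = 15.
Step 3: tau = (C - D)/(n(n-1)/2) = (6 - 9)/15 = -0.200000.
Step 4: Exact two-sided p-value (enumerate n! = 720 permutations of y under H0): p = 0.719444.
Step 5: alpha = 0.05. fail to reject H0.

tau_b = -0.2000 (C=6, D=9), p = 0.719444, fail to reject H0.


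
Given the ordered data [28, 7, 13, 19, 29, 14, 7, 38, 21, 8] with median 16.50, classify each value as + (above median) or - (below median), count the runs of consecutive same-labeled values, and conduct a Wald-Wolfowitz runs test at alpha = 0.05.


Step 1: Compute median = 16.50; label A = above, B = below.
Labels in order: ABBAABBAAB  (n_A = 5, n_B = 5)
Step 2: Count runs R = 6.
Step 3: Under H0 (random ordering), E[R] = 2*n_A*n_B/(n_A+n_B) + 1 = 2*5*5/10 + 1 = 6.0000.
        Var[R] = 2*n_A*n_B*(2*n_A*n_B - n_A - n_B) / ((n_A+n_B)^2 * (n_A+n_B-1)) = 2000/900 = 2.2222.
        SD[R] = 1.4907.
Step 4: R = E[R], so z = 0 with no continuity correction.
Step 5: Two-sided p-value via normal approximation = 2*(1 - Phi(|z|)) = 1.000000.
Step 6: alpha = 0.05. fail to reject H0.

R = 6, z = 0.0000, p = 1.000000, fail to reject H0.


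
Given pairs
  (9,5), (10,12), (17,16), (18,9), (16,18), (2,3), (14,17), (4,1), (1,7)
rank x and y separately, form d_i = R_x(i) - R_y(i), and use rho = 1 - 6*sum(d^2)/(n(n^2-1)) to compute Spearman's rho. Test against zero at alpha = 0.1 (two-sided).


Step 1: Rank x and y separately (midranks; no ties here).
rank(x): 9->4, 10->5, 17->8, 18->9, 16->7, 2->2, 14->6, 4->3, 1->1
rank(y): 5->3, 12->6, 16->7, 9->5, 18->9, 3->2, 17->8, 1->1, 7->4
Step 2: d_i = R_x(i) - R_y(i); compute d_i^2.
  (4-3)^2=1, (5-6)^2=1, (8-7)^2=1, (9-5)^2=16, (7-9)^2=4, (2-2)^2=0, (6-8)^2=4, (3-1)^2=4, (1-4)^2=9
sum(d^2) = 40.
Step 3: rho = 1 - 6*40 / (9*(9^2 - 1)) = 1 - 240/720 = 0.666667.
Step 4: Under H0, t = rho * sqrt((n-2)/(1-rho^2)) = 2.3664 ~ t(7).
Step 5: Two-sided p-value from the t-distribution with 7 df = 0.049867.
Step 6: alpha = 0.1. reject H0.

rho = 0.6667, p = 0.049867, reject H0 at alpha = 0.1.


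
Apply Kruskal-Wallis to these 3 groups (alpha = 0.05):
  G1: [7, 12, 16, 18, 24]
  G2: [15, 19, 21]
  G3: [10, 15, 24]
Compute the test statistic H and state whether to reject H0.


Step 1: Combine all N = 11 observations and assign midranks.
sorted (value, group, rank): (7,G1,1), (10,G3,2), (12,G1,3), (15,G2,4.5), (15,G3,4.5), (16,G1,6), (18,G1,7), (19,G2,8), (21,G2,9), (24,G1,10.5), (24,G3,10.5)
Step 2: Sum ranks within each group.
R_1 = 27.5 (n_1 = 5)
R_2 = 21.5 (n_2 = 3)
R_3 = 17 (n_3 = 3)
Step 3: H = 12/(N(N+1)) * sum(R_i^2/n_i) - 3(N+1)
     = 12/(11*12) * (27.5^2/5 + 21.5^2/3 + 17^2/3) - 3*12
     = 0.090909 * 401.667 - 36
     = 0.515152.
Step 4: Ties present; correction factor C = 1 - 12/(11^3 - 11) = 0.990909. Corrected H = 0.515152 / 0.990909 = 0.519878.
Step 5: Under H0, H ~ chi^2(2); p-value = 0.771099.
Step 6: alpha = 0.05. fail to reject H0.

H = 0.5199, df = 2, p = 0.771099, fail to reject H0.


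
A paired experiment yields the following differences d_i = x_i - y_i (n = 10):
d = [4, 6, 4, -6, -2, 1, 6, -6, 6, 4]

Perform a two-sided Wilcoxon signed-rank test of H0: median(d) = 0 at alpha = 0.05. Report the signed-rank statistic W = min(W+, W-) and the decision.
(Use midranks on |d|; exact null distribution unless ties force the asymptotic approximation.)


Step 1: Drop any zero differences (none here) and take |d_i|.
|d| = [4, 6, 4, 6, 2, 1, 6, 6, 6, 4]
Step 2: Midrank |d_i| (ties get averaged ranks).
ranks: |4|->4, |6|->8, |4|->4, |6|->8, |2|->2, |1|->1, |6|->8, |6|->8, |6|->8, |4|->4
Step 3: Attach original signs; sum ranks with positive sign and with negative sign.
W+ = 4 + 8 + 4 + 1 + 8 + 8 + 4 = 37
W- = 8 + 2 + 8 = 18
(Check: W+ + W- = 55 should equal n(n+1)/2 = 55.)
Step 4: Test statistic W = min(W+, W-) = 18.
Step 5: Ties in |d|, so use the tie-corrected normal approximation.
        E[W] = n(n+1)/4 = 10*11/4 = 27.5.
        Tie groups: |d|=4 (t=3), |d|=6 (t=5); sum(t^3 - t) = 144.
        Var[W] = n(n+1)(2n+1)/24 - sum(t^3-t)/48 = 2310/24 - 144/48 = 93.25.
        z = (W - E[W]) / sqrt(Var[W]) = (18 - 27.5) / 9.6566 = -0.9838.
        Two-sided p = 2*Phi(z) = 0.325222.
Step 6: alpha = 0.05. fail to reject H0.

W+ = 37, W- = 18, W = min = 18, p = 0.325222, fail to reject H0.


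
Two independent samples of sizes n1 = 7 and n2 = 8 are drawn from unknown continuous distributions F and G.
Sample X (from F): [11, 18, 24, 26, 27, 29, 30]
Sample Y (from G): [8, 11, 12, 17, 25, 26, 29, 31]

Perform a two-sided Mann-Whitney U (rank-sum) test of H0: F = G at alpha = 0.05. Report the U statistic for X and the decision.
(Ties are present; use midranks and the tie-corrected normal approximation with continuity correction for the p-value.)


Step 1: Combine and sort all 15 observations; assign midranks.
sorted (value, group): (8,Y), (11,X), (11,Y), (12,Y), (17,Y), (18,X), (24,X), (25,Y), (26,X), (26,Y), (27,X), (29,X), (29,Y), (30,X), (31,Y)
ranks: 8->1, 11->2.5, 11->2.5, 12->4, 17->5, 18->6, 24->7, 25->8, 26->9.5, 26->9.5, 27->11, 29->12.5, 29->12.5, 30->14, 31->15
Step 2: Rank sum for X: R1 = 2.5 + 6 + 7 + 9.5 + 11 + 12.5 + 14 = 62.5.
Step 3: U_X = R1 - n1(n1+1)/2 = 62.5 - 7*8/2 = 62.5 - 28 = 34.5.
       U_Y = n1*n2 - U_X = 56 - 34.5 = 21.5.
Step 4: Ties are present, so use the tie-corrected normal approximation (with continuity correction) for the p-value.
Step 5: p-value = 0.486283; compare to alpha = 0.05. fail to reject H0.

U_X = 34.5, p = 0.486283, fail to reject H0 at alpha = 0.05.


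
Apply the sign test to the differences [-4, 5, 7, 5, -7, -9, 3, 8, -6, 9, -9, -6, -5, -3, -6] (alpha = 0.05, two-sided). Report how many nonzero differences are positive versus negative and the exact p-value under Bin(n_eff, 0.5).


Step 1: Discard zero differences. Original n = 15; n_eff = number of nonzero differences = 15.
Nonzero differences (with sign): -4, +5, +7, +5, -7, -9, +3, +8, -6, +9, -9, -6, -5, -3, -6
Step 2: Count signs: positive = 6, negative = 9.
Step 3: Under H0: P(positive) = 0.5, so the number of positives S ~ Bin(15, 0.5).
Step 4: Two-sided exact p-value = sum of Bin(15,0.5) probabilities at or below the observed probability = 0.607239.
Step 5: alpha = 0.05. fail to reject H0.

n_eff = 15, pos = 6, neg = 9, p = 0.607239, fail to reject H0.


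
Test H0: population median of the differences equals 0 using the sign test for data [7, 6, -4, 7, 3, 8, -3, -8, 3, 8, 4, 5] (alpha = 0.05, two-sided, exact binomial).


Step 1: Discard zero differences. Original n = 12; n_eff = number of nonzero differences = 12.
Nonzero differences (with sign): +7, +6, -4, +7, +3, +8, -3, -8, +3, +8, +4, +5
Step 2: Count signs: positive = 9, negative = 3.
Step 3: Under H0: P(positive) = 0.5, so the number of positives S ~ Bin(12, 0.5).
Step 4: Two-sided exact p-value = sum of Bin(12,0.5) probabilities at or below the observed probability = 0.145996.
Step 5: alpha = 0.05. fail to reject H0.

n_eff = 12, pos = 9, neg = 3, p = 0.145996, fail to reject H0.


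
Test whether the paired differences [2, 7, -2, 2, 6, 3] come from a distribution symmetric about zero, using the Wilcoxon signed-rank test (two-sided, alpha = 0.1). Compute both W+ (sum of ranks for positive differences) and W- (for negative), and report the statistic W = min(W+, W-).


Step 1: Drop any zero differences (none here) and take |d_i|.
|d| = [2, 7, 2, 2, 6, 3]
Step 2: Midrank |d_i| (ties get averaged ranks).
ranks: |2|->2, |7|->6, |2|->2, |2|->2, |6|->5, |3|->4
Step 3: Attach original signs; sum ranks with positive sign and with negative sign.
W+ = 2 + 6 + 2 + 5 + 4 = 19
W- = 2 = 2
(Check: W+ + W- = 21 should equal n(n+1)/2 = 21.)
Step 4: Test statistic W = min(W+, W-) = 2.
Step 5: Ties in |d|, so use the tie-corrected normal approximation.
        E[W] = n(n+1)/4 = 6*7/4 = 10.5.
        Tie groups: |d|=2 (t=3); sum(t^3 - t) = 24.
        Var[W] = n(n+1)(2n+1)/24 - sum(t^3-t)/48 = 546/24 - 24/48 = 22.25.
        z = (W - E[W]) / sqrt(Var[W]) = (2 - 10.5) / 4.7170 = -1.8020.
        Two-sided p = 2*Phi(z) = 0.071546.
Step 6: alpha = 0.1. reject H0.

W+ = 19, W- = 2, W = min = 2, p = 0.071546, reject H0.


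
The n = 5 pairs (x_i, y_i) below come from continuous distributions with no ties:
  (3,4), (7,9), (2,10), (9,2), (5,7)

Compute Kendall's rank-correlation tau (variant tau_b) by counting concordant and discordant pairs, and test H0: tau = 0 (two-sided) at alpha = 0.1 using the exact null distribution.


Step 1: Enumerate the 10 unordered pairs (i,j) with i<j and classify each by sign(x_j-x_i) * sign(y_j-y_i).
  (1,2):dx=+4,dy=+5->C; (1,3):dx=-1,dy=+6->D; (1,4):dx=+6,dy=-2->D; (1,5):dx=+2,dy=+3->C
  (2,3):dx=-5,dy=+1->D; (2,4):dx=+2,dy=-7->D; (2,5):dx=-2,dy=-2->C; (3,4):dx=+7,dy=-8->D
  (3,5):dx=+3,dy=-3->D; (4,5):dx=-4,dy=+5->D
Step 2: C = 3, D = 7, total pairs = 10.
Step 3: tau = (C - D)/(n(n-1)/2) = (3 - 7)/10 = -0.400000.
Step 4: Exact two-sided p-value (enumerate n! = 120 permutations of y under H0): p = 0.483333.
Step 5: alpha = 0.1. fail to reject H0.

tau_b = -0.4000 (C=3, D=7), p = 0.483333, fail to reject H0.
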